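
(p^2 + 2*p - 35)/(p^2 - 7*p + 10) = (p + 7)/(p - 2)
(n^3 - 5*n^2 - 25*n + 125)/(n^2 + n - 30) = (n^2 - 25)/(n + 6)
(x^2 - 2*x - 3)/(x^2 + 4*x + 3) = (x - 3)/(x + 3)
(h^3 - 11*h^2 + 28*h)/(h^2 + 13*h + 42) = h*(h^2 - 11*h + 28)/(h^2 + 13*h + 42)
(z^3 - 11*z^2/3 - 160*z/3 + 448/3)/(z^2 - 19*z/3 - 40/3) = (3*z^2 + 13*z - 56)/(3*z + 5)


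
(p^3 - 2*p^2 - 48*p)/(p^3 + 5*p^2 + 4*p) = (p^2 - 2*p - 48)/(p^2 + 5*p + 4)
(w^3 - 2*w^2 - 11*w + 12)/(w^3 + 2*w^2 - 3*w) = (w - 4)/w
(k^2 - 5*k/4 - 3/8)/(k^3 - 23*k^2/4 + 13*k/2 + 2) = (k - 3/2)/(k^2 - 6*k + 8)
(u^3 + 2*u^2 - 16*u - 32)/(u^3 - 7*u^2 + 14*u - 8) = (u^2 + 6*u + 8)/(u^2 - 3*u + 2)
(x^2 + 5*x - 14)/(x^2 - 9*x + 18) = (x^2 + 5*x - 14)/(x^2 - 9*x + 18)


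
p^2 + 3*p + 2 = (p + 1)*(p + 2)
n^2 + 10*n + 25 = (n + 5)^2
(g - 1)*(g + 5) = g^2 + 4*g - 5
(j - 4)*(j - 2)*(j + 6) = j^3 - 28*j + 48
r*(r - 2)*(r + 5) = r^3 + 3*r^2 - 10*r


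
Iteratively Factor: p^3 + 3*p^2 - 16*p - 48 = (p + 4)*(p^2 - p - 12) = (p + 3)*(p + 4)*(p - 4)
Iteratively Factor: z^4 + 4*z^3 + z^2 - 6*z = (z)*(z^3 + 4*z^2 + z - 6) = z*(z + 3)*(z^2 + z - 2) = z*(z - 1)*(z + 3)*(z + 2)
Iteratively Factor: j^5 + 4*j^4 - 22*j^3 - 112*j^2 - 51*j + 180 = (j - 1)*(j^4 + 5*j^3 - 17*j^2 - 129*j - 180) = (j - 1)*(j + 3)*(j^3 + 2*j^2 - 23*j - 60) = (j - 5)*(j - 1)*(j + 3)*(j^2 + 7*j + 12) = (j - 5)*(j - 1)*(j + 3)*(j + 4)*(j + 3)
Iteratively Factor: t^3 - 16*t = (t)*(t^2 - 16) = t*(t - 4)*(t + 4)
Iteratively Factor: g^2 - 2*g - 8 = (g - 4)*(g + 2)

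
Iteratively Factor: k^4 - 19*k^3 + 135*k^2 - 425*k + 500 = (k - 4)*(k^3 - 15*k^2 + 75*k - 125) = (k - 5)*(k - 4)*(k^2 - 10*k + 25) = (k - 5)^2*(k - 4)*(k - 5)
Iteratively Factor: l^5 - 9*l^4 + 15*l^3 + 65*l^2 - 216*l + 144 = (l - 1)*(l^4 - 8*l^3 + 7*l^2 + 72*l - 144) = (l - 4)*(l - 1)*(l^3 - 4*l^2 - 9*l + 36) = (l - 4)*(l - 3)*(l - 1)*(l^2 - l - 12) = (l - 4)*(l - 3)*(l - 1)*(l + 3)*(l - 4)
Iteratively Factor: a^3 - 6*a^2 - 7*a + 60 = (a - 4)*(a^2 - 2*a - 15) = (a - 4)*(a + 3)*(a - 5)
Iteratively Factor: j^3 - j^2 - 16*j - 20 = (j + 2)*(j^2 - 3*j - 10) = (j + 2)^2*(j - 5)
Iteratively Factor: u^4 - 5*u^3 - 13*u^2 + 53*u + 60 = (u + 3)*(u^3 - 8*u^2 + 11*u + 20) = (u - 4)*(u + 3)*(u^2 - 4*u - 5) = (u - 4)*(u + 1)*(u + 3)*(u - 5)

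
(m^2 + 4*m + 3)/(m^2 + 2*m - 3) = (m + 1)/(m - 1)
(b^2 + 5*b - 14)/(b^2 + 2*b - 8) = (b + 7)/(b + 4)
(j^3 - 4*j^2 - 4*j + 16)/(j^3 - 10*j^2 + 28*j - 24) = (j^2 - 2*j - 8)/(j^2 - 8*j + 12)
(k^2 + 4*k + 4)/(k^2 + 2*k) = (k + 2)/k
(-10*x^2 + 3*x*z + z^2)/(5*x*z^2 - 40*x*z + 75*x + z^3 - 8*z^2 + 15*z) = (-2*x + z)/(z^2 - 8*z + 15)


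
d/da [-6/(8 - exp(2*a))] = -12*exp(2*a)/(exp(2*a) - 8)^2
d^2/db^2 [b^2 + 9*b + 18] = 2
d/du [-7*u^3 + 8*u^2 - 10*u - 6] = -21*u^2 + 16*u - 10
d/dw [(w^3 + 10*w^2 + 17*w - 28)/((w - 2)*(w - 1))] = (w^2 - 4*w - 50)/(w^2 - 4*w + 4)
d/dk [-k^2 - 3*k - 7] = -2*k - 3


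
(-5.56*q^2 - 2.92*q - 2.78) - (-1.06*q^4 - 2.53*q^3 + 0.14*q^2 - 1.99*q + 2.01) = 1.06*q^4 + 2.53*q^3 - 5.7*q^2 - 0.93*q - 4.79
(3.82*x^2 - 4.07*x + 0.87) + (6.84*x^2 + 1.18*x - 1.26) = 10.66*x^2 - 2.89*x - 0.39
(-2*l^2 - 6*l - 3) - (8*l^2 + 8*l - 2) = -10*l^2 - 14*l - 1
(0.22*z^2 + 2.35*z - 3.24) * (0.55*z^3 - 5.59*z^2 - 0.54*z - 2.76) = 0.121*z^5 + 0.0627000000000002*z^4 - 15.0373*z^3 + 16.2354*z^2 - 4.7364*z + 8.9424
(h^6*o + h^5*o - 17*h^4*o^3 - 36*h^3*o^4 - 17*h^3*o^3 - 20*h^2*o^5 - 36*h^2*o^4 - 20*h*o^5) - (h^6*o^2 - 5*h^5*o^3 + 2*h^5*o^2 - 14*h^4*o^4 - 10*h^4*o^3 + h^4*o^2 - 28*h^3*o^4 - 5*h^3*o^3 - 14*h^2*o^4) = -h^6*o^2 + h^6*o + 5*h^5*o^3 - 2*h^5*o^2 + h^5*o + 14*h^4*o^4 - 7*h^4*o^3 - h^4*o^2 - 8*h^3*o^4 - 12*h^3*o^3 - 20*h^2*o^5 - 22*h^2*o^4 - 20*h*o^5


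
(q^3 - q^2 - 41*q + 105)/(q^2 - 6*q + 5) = (q^2 + 4*q - 21)/(q - 1)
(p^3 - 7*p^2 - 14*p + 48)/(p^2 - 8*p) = p + 1 - 6/p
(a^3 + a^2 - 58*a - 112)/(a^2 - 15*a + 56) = (a^2 + 9*a + 14)/(a - 7)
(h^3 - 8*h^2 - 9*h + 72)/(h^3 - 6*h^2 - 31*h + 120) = (h + 3)/(h + 5)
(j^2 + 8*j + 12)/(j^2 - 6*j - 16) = (j + 6)/(j - 8)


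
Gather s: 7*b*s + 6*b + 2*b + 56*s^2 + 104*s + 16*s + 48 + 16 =8*b + 56*s^2 + s*(7*b + 120) + 64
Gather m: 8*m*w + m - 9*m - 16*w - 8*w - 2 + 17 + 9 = m*(8*w - 8) - 24*w + 24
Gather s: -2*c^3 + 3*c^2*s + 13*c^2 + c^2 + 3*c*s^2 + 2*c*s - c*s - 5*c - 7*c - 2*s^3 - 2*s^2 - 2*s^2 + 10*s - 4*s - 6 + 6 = -2*c^3 + 14*c^2 - 12*c - 2*s^3 + s^2*(3*c - 4) + s*(3*c^2 + c + 6)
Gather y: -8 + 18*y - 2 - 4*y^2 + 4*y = -4*y^2 + 22*y - 10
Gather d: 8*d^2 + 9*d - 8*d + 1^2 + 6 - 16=8*d^2 + d - 9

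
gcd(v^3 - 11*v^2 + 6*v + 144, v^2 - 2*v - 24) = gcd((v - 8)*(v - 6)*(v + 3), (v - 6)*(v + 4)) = v - 6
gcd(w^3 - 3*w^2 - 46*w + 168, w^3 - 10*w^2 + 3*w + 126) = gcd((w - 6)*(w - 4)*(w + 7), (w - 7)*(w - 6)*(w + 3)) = w - 6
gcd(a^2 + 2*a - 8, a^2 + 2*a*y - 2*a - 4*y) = a - 2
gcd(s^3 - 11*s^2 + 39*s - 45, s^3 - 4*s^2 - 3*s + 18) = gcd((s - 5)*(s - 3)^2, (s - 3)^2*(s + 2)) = s^2 - 6*s + 9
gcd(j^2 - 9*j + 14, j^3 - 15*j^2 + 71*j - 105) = j - 7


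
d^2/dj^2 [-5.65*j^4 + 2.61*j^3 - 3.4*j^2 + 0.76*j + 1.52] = -67.8*j^2 + 15.66*j - 6.8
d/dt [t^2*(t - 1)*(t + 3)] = 2*t*(2*t^2 + 3*t - 3)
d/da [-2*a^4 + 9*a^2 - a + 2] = -8*a^3 + 18*a - 1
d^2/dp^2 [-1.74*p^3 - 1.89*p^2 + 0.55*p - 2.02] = -10.44*p - 3.78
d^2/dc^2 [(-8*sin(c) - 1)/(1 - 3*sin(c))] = 11*(-3*sin(c)^2 - sin(c) + 6)/(3*sin(c) - 1)^3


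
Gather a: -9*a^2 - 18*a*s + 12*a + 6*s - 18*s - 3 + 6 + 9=-9*a^2 + a*(12 - 18*s) - 12*s + 12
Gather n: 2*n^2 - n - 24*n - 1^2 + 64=2*n^2 - 25*n + 63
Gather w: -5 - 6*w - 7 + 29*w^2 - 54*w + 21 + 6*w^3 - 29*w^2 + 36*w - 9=6*w^3 - 24*w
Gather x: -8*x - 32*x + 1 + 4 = 5 - 40*x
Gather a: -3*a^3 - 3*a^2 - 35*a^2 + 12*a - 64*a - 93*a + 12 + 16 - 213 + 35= -3*a^3 - 38*a^2 - 145*a - 150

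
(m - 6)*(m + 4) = m^2 - 2*m - 24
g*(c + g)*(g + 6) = c*g^2 + 6*c*g + g^3 + 6*g^2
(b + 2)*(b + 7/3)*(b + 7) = b^3 + 34*b^2/3 + 35*b + 98/3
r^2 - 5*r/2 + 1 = (r - 2)*(r - 1/2)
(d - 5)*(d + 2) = d^2 - 3*d - 10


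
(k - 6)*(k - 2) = k^2 - 8*k + 12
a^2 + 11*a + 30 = (a + 5)*(a + 6)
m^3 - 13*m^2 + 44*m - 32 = (m - 8)*(m - 4)*(m - 1)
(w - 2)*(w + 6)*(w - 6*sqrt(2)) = w^3 - 6*sqrt(2)*w^2 + 4*w^2 - 24*sqrt(2)*w - 12*w + 72*sqrt(2)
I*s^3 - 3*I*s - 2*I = (s - 2)*(s + 1)*(I*s + I)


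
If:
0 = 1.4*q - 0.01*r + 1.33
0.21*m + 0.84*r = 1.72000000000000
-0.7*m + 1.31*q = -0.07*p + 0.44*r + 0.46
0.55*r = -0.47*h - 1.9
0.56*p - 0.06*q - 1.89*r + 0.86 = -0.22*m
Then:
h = -7.39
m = -3.27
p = 9.31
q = -0.93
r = 2.86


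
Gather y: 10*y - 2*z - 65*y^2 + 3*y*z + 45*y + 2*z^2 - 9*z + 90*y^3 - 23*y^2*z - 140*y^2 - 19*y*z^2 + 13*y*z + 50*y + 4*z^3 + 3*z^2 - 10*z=90*y^3 + y^2*(-23*z - 205) + y*(-19*z^2 + 16*z + 105) + 4*z^3 + 5*z^2 - 21*z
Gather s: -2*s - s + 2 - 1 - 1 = -3*s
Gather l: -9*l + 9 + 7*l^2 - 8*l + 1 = 7*l^2 - 17*l + 10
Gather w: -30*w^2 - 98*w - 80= -30*w^2 - 98*w - 80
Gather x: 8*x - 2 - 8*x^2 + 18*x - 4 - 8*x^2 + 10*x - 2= -16*x^2 + 36*x - 8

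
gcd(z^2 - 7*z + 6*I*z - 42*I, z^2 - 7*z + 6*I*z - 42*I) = z^2 + z*(-7 + 6*I) - 42*I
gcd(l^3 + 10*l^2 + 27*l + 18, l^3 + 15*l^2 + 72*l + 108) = l^2 + 9*l + 18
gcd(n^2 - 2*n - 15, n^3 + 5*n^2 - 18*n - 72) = n + 3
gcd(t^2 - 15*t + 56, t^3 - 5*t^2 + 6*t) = 1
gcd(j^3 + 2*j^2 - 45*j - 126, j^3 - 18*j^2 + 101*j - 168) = j - 7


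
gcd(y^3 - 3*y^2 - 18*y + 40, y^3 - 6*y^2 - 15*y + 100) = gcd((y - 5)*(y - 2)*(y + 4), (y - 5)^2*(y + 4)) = y^2 - y - 20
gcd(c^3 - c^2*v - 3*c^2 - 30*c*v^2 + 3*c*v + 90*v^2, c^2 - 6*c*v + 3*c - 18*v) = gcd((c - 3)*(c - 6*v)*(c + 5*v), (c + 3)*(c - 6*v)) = -c + 6*v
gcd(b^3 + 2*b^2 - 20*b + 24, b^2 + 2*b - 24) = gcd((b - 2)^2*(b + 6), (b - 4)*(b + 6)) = b + 6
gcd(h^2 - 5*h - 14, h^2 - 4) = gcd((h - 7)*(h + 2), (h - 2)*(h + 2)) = h + 2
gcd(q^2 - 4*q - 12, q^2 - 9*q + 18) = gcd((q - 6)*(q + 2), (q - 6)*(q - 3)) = q - 6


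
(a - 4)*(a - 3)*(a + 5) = a^3 - 2*a^2 - 23*a + 60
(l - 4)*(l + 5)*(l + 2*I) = l^3 + l^2 + 2*I*l^2 - 20*l + 2*I*l - 40*I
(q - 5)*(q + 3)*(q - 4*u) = q^3 - 4*q^2*u - 2*q^2 + 8*q*u - 15*q + 60*u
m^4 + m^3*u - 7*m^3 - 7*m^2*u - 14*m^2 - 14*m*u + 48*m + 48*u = (m - 8)*(m - 2)*(m + 3)*(m + u)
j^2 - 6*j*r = j*(j - 6*r)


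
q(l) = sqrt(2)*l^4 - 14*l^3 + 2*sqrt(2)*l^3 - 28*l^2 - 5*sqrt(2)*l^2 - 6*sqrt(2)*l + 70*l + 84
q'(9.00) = 839.39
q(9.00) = -1068.55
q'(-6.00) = -1946.04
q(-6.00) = 2698.23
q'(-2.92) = -160.27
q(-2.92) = -13.70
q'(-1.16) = 88.95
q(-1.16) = -14.55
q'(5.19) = -414.46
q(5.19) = -1077.10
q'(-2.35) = -32.15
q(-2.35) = -66.13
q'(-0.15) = 71.26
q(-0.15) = 74.02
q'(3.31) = -332.70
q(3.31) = -332.01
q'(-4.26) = -685.22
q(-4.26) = 514.90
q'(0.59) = 9.63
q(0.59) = 105.96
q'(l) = 4*sqrt(2)*l^3 - 42*l^2 + 6*sqrt(2)*l^2 - 56*l - 10*sqrt(2)*l - 6*sqrt(2) + 70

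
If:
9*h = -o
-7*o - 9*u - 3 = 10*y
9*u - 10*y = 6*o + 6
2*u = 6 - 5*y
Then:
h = 95/363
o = -285/121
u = 36/121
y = 654/605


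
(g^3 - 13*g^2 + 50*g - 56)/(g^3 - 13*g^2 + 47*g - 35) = (g^2 - 6*g + 8)/(g^2 - 6*g + 5)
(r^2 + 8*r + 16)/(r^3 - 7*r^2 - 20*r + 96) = (r + 4)/(r^2 - 11*r + 24)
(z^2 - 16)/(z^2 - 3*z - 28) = (z - 4)/(z - 7)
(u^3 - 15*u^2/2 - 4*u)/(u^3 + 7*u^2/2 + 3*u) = (2*u^2 - 15*u - 8)/(2*u^2 + 7*u + 6)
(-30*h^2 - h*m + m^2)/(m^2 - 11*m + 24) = (-30*h^2 - h*m + m^2)/(m^2 - 11*m + 24)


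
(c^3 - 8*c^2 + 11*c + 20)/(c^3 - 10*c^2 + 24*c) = (c^2 - 4*c - 5)/(c*(c - 6))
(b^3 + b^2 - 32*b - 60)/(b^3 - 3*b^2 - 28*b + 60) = (b + 2)/(b - 2)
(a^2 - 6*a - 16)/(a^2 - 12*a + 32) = (a + 2)/(a - 4)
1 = 1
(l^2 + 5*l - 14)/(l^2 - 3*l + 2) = (l + 7)/(l - 1)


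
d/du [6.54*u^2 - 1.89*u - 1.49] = 13.08*u - 1.89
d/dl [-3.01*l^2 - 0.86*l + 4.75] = -6.02*l - 0.86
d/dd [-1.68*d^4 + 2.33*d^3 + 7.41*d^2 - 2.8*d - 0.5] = -6.72*d^3 + 6.99*d^2 + 14.82*d - 2.8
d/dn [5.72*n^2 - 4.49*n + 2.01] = 11.44*n - 4.49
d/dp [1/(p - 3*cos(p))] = -(3*sin(p) + 1)/(p - 3*cos(p))^2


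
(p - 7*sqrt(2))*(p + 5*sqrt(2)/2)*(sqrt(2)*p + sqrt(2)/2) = sqrt(2)*p^3 - 9*p^2 + sqrt(2)*p^2/2 - 35*sqrt(2)*p - 9*p/2 - 35*sqrt(2)/2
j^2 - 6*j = j*(j - 6)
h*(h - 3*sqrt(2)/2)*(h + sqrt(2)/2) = h^3 - sqrt(2)*h^2 - 3*h/2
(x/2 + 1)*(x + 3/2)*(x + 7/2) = x^3/2 + 7*x^2/2 + 61*x/8 + 21/4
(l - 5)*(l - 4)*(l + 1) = l^3 - 8*l^2 + 11*l + 20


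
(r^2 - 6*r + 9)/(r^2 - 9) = (r - 3)/(r + 3)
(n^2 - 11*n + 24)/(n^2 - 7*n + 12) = (n - 8)/(n - 4)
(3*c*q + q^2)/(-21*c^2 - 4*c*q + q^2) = q/(-7*c + q)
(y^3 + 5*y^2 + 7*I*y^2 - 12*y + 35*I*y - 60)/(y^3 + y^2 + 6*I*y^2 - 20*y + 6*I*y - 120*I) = (y^2 + 7*I*y - 12)/(y^2 + y*(-4 + 6*I) - 24*I)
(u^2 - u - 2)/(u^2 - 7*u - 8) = (u - 2)/(u - 8)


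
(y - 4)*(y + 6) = y^2 + 2*y - 24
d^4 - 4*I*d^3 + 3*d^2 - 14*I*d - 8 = (d - 4*I)*(d - I)^2*(d + 2*I)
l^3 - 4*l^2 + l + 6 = (l - 3)*(l - 2)*(l + 1)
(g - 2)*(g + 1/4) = g^2 - 7*g/4 - 1/2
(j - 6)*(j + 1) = j^2 - 5*j - 6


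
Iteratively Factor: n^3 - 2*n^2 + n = (n - 1)*(n^2 - n) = n*(n - 1)*(n - 1)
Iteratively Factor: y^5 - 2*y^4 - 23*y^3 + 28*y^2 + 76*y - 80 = (y - 2)*(y^4 - 23*y^2 - 18*y + 40) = (y - 5)*(y - 2)*(y^3 + 5*y^2 + 2*y - 8) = (y - 5)*(y - 2)*(y + 2)*(y^2 + 3*y - 4) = (y - 5)*(y - 2)*(y + 2)*(y + 4)*(y - 1)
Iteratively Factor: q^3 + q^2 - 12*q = (q)*(q^2 + q - 12) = q*(q + 4)*(q - 3)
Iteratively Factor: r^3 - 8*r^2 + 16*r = (r - 4)*(r^2 - 4*r) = (r - 4)^2*(r)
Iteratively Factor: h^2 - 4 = (h + 2)*(h - 2)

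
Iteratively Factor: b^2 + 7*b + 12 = (b + 3)*(b + 4)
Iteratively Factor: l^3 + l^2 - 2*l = (l + 2)*(l^2 - l) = l*(l + 2)*(l - 1)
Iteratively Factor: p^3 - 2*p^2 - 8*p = (p)*(p^2 - 2*p - 8) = p*(p - 4)*(p + 2)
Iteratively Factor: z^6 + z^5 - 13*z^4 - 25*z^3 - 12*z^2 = (z - 4)*(z^5 + 5*z^4 + 7*z^3 + 3*z^2) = z*(z - 4)*(z^4 + 5*z^3 + 7*z^2 + 3*z) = z*(z - 4)*(z + 1)*(z^3 + 4*z^2 + 3*z) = z*(z - 4)*(z + 1)^2*(z^2 + 3*z) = z*(z - 4)*(z + 1)^2*(z + 3)*(z)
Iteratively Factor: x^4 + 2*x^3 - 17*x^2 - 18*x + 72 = (x - 2)*(x^3 + 4*x^2 - 9*x - 36) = (x - 2)*(x + 3)*(x^2 + x - 12) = (x - 2)*(x + 3)*(x + 4)*(x - 3)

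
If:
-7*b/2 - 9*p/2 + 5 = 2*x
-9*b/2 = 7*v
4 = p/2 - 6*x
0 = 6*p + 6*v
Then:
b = 38/39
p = 57/91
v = -57/91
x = -671/1092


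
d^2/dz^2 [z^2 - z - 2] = 2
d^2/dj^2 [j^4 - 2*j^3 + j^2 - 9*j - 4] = 12*j^2 - 12*j + 2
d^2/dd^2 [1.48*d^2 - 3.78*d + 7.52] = 2.96000000000000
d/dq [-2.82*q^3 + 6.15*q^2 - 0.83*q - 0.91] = -8.46*q^2 + 12.3*q - 0.83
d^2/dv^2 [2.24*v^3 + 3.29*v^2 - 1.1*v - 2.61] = 13.44*v + 6.58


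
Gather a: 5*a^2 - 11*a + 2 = 5*a^2 - 11*a + 2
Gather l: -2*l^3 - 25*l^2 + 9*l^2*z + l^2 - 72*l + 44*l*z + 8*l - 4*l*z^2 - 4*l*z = -2*l^3 + l^2*(9*z - 24) + l*(-4*z^2 + 40*z - 64)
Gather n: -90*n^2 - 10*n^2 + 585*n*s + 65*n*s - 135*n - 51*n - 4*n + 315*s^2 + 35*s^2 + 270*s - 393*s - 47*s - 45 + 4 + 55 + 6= -100*n^2 + n*(650*s - 190) + 350*s^2 - 170*s + 20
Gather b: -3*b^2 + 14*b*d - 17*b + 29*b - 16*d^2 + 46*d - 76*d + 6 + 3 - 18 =-3*b^2 + b*(14*d + 12) - 16*d^2 - 30*d - 9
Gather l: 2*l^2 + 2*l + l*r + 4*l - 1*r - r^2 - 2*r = 2*l^2 + l*(r + 6) - r^2 - 3*r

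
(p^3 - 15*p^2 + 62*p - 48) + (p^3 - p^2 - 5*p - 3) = 2*p^3 - 16*p^2 + 57*p - 51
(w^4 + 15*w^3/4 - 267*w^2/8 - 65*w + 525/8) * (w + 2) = w^5 + 23*w^4/4 - 207*w^3/8 - 527*w^2/4 - 515*w/8 + 525/4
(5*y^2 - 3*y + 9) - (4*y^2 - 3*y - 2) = y^2 + 11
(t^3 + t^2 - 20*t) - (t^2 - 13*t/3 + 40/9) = t^3 - 47*t/3 - 40/9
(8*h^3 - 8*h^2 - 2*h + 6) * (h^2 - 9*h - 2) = 8*h^5 - 80*h^4 + 54*h^3 + 40*h^2 - 50*h - 12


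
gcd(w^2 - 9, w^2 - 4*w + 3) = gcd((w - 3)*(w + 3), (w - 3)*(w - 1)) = w - 3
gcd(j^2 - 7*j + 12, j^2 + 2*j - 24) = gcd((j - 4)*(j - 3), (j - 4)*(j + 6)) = j - 4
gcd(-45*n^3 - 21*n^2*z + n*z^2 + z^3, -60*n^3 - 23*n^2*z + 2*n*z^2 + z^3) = -15*n^2 - 2*n*z + z^2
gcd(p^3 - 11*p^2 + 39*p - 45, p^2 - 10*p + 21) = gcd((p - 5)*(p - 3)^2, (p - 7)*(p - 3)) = p - 3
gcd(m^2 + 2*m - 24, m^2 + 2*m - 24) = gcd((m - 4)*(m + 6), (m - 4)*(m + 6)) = m^2 + 2*m - 24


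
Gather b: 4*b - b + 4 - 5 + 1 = 3*b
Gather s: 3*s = 3*s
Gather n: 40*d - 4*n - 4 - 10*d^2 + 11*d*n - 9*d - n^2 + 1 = -10*d^2 + 31*d - n^2 + n*(11*d - 4) - 3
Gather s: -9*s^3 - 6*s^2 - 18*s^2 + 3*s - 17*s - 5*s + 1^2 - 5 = -9*s^3 - 24*s^2 - 19*s - 4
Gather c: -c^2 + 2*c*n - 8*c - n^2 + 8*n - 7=-c^2 + c*(2*n - 8) - n^2 + 8*n - 7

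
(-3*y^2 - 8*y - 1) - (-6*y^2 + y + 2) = 3*y^2 - 9*y - 3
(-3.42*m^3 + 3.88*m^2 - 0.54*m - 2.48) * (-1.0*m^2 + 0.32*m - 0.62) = 3.42*m^5 - 4.9744*m^4 + 3.902*m^3 - 0.0983999999999998*m^2 - 0.4588*m + 1.5376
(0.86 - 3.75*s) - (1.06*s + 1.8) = -4.81*s - 0.94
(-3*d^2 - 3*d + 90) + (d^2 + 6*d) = -2*d^2 + 3*d + 90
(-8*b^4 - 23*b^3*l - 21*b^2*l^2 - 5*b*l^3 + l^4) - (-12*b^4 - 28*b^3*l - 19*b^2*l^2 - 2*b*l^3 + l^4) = 4*b^4 + 5*b^3*l - 2*b^2*l^2 - 3*b*l^3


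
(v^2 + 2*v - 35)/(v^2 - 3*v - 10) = (v + 7)/(v + 2)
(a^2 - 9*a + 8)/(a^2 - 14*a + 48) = (a - 1)/(a - 6)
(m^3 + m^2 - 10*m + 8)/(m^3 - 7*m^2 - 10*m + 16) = (m^2 + 2*m - 8)/(m^2 - 6*m - 16)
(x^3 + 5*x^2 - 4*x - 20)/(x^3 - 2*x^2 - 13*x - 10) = (x^2 + 3*x - 10)/(x^2 - 4*x - 5)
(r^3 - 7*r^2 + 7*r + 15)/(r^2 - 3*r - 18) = (-r^3 + 7*r^2 - 7*r - 15)/(-r^2 + 3*r + 18)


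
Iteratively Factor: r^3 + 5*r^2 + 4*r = (r + 1)*(r^2 + 4*r) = r*(r + 1)*(r + 4)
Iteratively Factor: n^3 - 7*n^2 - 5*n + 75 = (n - 5)*(n^2 - 2*n - 15) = (n - 5)*(n + 3)*(n - 5)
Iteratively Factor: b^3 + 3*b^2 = (b + 3)*(b^2) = b*(b + 3)*(b)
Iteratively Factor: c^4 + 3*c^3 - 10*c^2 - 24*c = (c + 2)*(c^3 + c^2 - 12*c) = (c - 3)*(c + 2)*(c^2 + 4*c) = (c - 3)*(c + 2)*(c + 4)*(c)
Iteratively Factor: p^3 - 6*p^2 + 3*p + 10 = (p - 5)*(p^2 - p - 2) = (p - 5)*(p + 1)*(p - 2)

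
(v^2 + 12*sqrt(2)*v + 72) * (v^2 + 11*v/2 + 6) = v^4 + 11*v^3/2 + 12*sqrt(2)*v^3 + 78*v^2 + 66*sqrt(2)*v^2 + 72*sqrt(2)*v + 396*v + 432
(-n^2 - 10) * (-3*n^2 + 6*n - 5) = 3*n^4 - 6*n^3 + 35*n^2 - 60*n + 50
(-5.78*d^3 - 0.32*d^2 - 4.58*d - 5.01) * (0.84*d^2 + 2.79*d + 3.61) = -4.8552*d^5 - 16.395*d^4 - 25.6058*d^3 - 18.1418*d^2 - 30.5117*d - 18.0861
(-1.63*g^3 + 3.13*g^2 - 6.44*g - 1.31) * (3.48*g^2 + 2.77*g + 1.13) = -5.6724*g^5 + 6.3773*g^4 - 15.583*g^3 - 18.8607*g^2 - 10.9059*g - 1.4803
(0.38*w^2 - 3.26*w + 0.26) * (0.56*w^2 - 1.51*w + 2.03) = 0.2128*w^4 - 2.3994*w^3 + 5.8396*w^2 - 7.0104*w + 0.5278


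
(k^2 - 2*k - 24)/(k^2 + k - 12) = (k - 6)/(k - 3)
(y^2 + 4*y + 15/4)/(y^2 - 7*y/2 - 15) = (y + 3/2)/(y - 6)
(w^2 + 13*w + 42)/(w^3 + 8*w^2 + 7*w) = (w + 6)/(w*(w + 1))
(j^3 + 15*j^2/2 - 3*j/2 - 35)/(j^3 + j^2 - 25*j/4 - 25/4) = 2*(j^2 + 5*j - 14)/(2*j^2 - 3*j - 5)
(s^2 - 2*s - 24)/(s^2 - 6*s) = (s + 4)/s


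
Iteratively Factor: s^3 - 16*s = (s + 4)*(s^2 - 4*s) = (s - 4)*(s + 4)*(s)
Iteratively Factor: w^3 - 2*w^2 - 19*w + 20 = (w - 1)*(w^2 - w - 20) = (w - 5)*(w - 1)*(w + 4)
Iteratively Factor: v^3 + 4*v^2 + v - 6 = (v - 1)*(v^2 + 5*v + 6) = (v - 1)*(v + 3)*(v + 2)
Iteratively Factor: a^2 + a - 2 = (a + 2)*(a - 1)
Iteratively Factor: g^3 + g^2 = (g)*(g^2 + g) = g^2*(g + 1)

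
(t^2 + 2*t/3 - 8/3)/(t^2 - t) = (3*t^2 + 2*t - 8)/(3*t*(t - 1))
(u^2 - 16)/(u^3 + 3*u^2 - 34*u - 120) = (u - 4)/(u^2 - u - 30)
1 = 1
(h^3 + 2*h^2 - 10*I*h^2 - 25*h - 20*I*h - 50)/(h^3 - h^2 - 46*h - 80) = (h^2 - 10*I*h - 25)/(h^2 - 3*h - 40)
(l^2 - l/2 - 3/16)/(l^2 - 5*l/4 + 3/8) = (4*l + 1)/(2*(2*l - 1))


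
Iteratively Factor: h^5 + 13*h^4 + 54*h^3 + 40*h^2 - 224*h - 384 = (h + 3)*(h^4 + 10*h^3 + 24*h^2 - 32*h - 128) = (h + 3)*(h + 4)*(h^3 + 6*h^2 - 32) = (h - 2)*(h + 3)*(h + 4)*(h^2 + 8*h + 16) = (h - 2)*(h + 3)*(h + 4)^2*(h + 4)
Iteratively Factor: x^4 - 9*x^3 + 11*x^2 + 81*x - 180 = (x + 3)*(x^3 - 12*x^2 + 47*x - 60) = (x - 4)*(x + 3)*(x^2 - 8*x + 15) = (x - 4)*(x - 3)*(x + 3)*(x - 5)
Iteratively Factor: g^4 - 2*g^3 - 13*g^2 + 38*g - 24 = (g - 1)*(g^3 - g^2 - 14*g + 24) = (g - 1)*(g + 4)*(g^2 - 5*g + 6) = (g - 2)*(g - 1)*(g + 4)*(g - 3)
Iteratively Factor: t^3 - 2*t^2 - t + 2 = (t - 2)*(t^2 - 1) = (t - 2)*(t + 1)*(t - 1)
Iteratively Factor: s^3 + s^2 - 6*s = (s)*(s^2 + s - 6) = s*(s + 3)*(s - 2)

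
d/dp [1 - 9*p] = -9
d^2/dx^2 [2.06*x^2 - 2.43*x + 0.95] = 4.12000000000000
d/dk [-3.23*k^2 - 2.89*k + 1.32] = -6.46*k - 2.89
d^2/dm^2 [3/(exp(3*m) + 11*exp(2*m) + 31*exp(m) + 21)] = 3*(2*(3*exp(2*m) + 22*exp(m) + 31)^2*exp(m) - (9*exp(2*m) + 44*exp(m) + 31)*(exp(3*m) + 11*exp(2*m) + 31*exp(m) + 21))*exp(m)/(exp(3*m) + 11*exp(2*m) + 31*exp(m) + 21)^3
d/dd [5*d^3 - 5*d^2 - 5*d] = 15*d^2 - 10*d - 5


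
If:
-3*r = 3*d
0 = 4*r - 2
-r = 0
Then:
No Solution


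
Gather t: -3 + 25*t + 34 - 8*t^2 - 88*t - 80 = -8*t^2 - 63*t - 49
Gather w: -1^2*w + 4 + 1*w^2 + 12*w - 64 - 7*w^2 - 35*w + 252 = -6*w^2 - 24*w + 192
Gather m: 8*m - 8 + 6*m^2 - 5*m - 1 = 6*m^2 + 3*m - 9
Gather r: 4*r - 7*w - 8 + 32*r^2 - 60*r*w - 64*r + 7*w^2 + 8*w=32*r^2 + r*(-60*w - 60) + 7*w^2 + w - 8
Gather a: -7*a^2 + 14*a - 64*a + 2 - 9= -7*a^2 - 50*a - 7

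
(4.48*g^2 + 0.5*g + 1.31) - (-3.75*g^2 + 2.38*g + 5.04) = 8.23*g^2 - 1.88*g - 3.73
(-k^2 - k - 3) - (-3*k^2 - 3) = 2*k^2 - k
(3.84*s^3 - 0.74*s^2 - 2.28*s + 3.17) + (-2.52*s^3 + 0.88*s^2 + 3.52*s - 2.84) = 1.32*s^3 + 0.14*s^2 + 1.24*s + 0.33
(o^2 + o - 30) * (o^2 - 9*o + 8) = o^4 - 8*o^3 - 31*o^2 + 278*o - 240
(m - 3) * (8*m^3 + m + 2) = 8*m^4 - 24*m^3 + m^2 - m - 6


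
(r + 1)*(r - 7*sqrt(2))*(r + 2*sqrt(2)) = r^3 - 5*sqrt(2)*r^2 + r^2 - 28*r - 5*sqrt(2)*r - 28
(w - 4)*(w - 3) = w^2 - 7*w + 12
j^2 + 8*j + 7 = (j + 1)*(j + 7)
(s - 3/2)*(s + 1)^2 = s^3 + s^2/2 - 2*s - 3/2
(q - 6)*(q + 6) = q^2 - 36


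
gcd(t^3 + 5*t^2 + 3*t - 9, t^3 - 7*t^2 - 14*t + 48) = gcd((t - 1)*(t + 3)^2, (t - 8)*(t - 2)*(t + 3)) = t + 3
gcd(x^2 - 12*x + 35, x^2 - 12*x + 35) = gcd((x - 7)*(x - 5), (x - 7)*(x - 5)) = x^2 - 12*x + 35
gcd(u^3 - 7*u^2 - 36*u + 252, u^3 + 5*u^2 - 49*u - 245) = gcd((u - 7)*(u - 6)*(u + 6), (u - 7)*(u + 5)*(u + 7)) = u - 7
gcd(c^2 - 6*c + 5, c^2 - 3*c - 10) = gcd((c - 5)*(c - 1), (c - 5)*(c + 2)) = c - 5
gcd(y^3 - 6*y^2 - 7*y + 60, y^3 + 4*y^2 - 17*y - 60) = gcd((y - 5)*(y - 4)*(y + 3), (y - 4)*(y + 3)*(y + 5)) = y^2 - y - 12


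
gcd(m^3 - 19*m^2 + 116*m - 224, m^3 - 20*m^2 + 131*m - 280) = m^2 - 15*m + 56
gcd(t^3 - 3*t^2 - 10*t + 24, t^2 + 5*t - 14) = t - 2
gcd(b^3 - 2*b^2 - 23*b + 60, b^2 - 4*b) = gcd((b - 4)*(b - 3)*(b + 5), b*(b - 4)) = b - 4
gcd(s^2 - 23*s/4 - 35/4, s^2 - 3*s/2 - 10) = 1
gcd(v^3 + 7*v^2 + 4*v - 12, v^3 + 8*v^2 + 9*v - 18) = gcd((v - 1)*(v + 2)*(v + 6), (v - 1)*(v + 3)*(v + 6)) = v^2 + 5*v - 6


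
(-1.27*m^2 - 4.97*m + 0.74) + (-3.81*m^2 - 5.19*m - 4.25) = -5.08*m^2 - 10.16*m - 3.51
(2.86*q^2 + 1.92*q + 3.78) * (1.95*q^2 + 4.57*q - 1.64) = 5.577*q^4 + 16.8142*q^3 + 11.455*q^2 + 14.1258*q - 6.1992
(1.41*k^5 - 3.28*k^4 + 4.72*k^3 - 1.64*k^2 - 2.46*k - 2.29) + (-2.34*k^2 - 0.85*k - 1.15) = 1.41*k^5 - 3.28*k^4 + 4.72*k^3 - 3.98*k^2 - 3.31*k - 3.44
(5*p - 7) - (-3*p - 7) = 8*p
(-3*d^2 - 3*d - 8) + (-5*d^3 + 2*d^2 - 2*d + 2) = -5*d^3 - d^2 - 5*d - 6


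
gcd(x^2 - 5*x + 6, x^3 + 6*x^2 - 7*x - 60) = x - 3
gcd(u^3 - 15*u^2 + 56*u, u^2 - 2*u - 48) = u - 8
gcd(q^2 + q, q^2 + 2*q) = q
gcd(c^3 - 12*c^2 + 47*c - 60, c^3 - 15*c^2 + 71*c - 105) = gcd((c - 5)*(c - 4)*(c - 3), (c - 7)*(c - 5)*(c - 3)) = c^2 - 8*c + 15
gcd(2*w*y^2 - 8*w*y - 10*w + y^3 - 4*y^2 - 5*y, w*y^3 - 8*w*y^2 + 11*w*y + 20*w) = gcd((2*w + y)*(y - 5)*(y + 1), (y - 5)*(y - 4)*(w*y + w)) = y^2 - 4*y - 5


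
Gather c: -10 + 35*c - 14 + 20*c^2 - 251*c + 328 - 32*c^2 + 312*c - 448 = -12*c^2 + 96*c - 144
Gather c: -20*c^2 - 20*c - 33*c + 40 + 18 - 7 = -20*c^2 - 53*c + 51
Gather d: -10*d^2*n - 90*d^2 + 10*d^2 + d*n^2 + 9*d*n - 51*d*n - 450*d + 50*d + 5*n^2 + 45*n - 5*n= d^2*(-10*n - 80) + d*(n^2 - 42*n - 400) + 5*n^2 + 40*n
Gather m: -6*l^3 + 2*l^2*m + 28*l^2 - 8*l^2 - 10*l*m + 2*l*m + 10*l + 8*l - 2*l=-6*l^3 + 20*l^2 + 16*l + m*(2*l^2 - 8*l)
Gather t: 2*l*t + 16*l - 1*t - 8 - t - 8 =16*l + t*(2*l - 2) - 16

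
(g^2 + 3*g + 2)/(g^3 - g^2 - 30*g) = (g^2 + 3*g + 2)/(g*(g^2 - g - 30))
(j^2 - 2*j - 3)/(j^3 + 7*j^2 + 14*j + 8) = (j - 3)/(j^2 + 6*j + 8)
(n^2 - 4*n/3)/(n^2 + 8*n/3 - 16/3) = n/(n + 4)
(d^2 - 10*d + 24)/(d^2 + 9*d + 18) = (d^2 - 10*d + 24)/(d^2 + 9*d + 18)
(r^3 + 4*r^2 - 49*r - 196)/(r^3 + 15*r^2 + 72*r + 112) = (r - 7)/(r + 4)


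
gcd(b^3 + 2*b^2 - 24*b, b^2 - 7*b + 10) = 1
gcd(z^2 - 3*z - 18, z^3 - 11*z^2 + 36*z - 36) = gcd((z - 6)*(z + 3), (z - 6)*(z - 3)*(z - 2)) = z - 6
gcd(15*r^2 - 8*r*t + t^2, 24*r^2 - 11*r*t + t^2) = 3*r - t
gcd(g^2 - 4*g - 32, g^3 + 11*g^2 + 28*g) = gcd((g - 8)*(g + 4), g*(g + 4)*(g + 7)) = g + 4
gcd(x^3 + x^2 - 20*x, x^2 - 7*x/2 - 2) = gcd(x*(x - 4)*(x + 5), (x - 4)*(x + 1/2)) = x - 4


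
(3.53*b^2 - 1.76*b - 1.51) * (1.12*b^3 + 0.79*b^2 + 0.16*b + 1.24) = 3.9536*b^5 + 0.8175*b^4 - 2.5168*b^3 + 2.9027*b^2 - 2.424*b - 1.8724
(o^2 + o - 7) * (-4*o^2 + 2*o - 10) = -4*o^4 - 2*o^3 + 20*o^2 - 24*o + 70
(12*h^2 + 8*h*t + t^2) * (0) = 0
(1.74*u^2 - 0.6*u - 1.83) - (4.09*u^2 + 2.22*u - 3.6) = -2.35*u^2 - 2.82*u + 1.77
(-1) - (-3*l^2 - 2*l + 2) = 3*l^2 + 2*l - 3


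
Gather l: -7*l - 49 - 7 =-7*l - 56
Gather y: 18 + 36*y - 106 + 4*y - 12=40*y - 100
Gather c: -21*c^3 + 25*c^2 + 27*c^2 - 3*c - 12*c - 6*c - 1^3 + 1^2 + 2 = -21*c^3 + 52*c^2 - 21*c + 2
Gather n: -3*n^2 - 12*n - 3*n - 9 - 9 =-3*n^2 - 15*n - 18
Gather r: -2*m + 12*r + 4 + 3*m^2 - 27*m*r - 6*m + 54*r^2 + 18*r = 3*m^2 - 8*m + 54*r^2 + r*(30 - 27*m) + 4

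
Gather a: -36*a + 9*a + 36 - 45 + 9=-27*a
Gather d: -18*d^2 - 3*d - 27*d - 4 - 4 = -18*d^2 - 30*d - 8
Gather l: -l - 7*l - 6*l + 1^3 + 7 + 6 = 14 - 14*l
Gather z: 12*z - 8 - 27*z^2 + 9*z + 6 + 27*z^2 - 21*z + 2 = 0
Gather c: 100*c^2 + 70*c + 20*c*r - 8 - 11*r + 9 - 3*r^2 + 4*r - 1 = 100*c^2 + c*(20*r + 70) - 3*r^2 - 7*r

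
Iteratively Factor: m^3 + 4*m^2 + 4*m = (m + 2)*(m^2 + 2*m) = m*(m + 2)*(m + 2)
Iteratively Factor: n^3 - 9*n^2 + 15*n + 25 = (n - 5)*(n^2 - 4*n - 5) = (n - 5)*(n + 1)*(n - 5)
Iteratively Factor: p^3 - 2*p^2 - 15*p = (p - 5)*(p^2 + 3*p) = p*(p - 5)*(p + 3)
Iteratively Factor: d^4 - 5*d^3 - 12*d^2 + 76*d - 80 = (d + 4)*(d^3 - 9*d^2 + 24*d - 20) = (d - 2)*(d + 4)*(d^2 - 7*d + 10) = (d - 2)^2*(d + 4)*(d - 5)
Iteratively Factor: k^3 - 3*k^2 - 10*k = (k + 2)*(k^2 - 5*k) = (k - 5)*(k + 2)*(k)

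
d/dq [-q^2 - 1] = -2*q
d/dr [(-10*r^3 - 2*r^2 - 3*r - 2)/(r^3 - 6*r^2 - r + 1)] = (62*r^4 + 26*r^3 - 40*r^2 - 28*r - 5)/(r^6 - 12*r^5 + 34*r^4 + 14*r^3 - 11*r^2 - 2*r + 1)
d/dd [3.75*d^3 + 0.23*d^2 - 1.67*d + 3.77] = 11.25*d^2 + 0.46*d - 1.67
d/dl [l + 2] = 1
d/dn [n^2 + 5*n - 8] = 2*n + 5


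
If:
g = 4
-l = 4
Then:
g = 4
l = -4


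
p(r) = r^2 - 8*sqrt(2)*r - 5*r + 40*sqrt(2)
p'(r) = 2*r - 8*sqrt(2) - 5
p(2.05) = 27.33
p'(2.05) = -12.21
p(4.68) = 2.12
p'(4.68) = -6.95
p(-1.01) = 74.07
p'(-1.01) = -18.33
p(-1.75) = 88.18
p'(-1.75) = -19.81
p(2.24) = 25.04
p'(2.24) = -11.83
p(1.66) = 32.24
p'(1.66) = -12.99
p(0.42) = 49.89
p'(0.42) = -15.47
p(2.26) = 24.81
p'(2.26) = -11.79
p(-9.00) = 284.39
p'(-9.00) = -34.31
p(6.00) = -5.31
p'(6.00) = -4.31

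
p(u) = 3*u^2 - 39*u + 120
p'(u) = 6*u - 39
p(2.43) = 42.94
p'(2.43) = -24.42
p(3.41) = 21.89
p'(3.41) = -18.54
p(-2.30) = 225.57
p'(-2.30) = -52.80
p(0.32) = 107.83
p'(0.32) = -37.08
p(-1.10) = 166.53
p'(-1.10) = -45.60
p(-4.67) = 367.56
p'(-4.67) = -67.02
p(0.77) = 91.75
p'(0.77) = -34.38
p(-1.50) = 185.25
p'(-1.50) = -48.00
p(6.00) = -6.00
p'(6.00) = -3.00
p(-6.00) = 462.00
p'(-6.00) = -75.00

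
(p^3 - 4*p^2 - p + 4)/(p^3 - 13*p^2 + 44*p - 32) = (p + 1)/(p - 8)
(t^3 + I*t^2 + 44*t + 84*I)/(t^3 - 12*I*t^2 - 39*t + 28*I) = (t^2 + 8*I*t - 12)/(t^2 - 5*I*t - 4)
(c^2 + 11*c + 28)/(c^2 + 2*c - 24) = (c^2 + 11*c + 28)/(c^2 + 2*c - 24)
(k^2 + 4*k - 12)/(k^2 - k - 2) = (k + 6)/(k + 1)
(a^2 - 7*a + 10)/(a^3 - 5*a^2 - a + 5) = (a - 2)/(a^2 - 1)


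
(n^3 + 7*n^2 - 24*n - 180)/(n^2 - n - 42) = (n^2 + n - 30)/(n - 7)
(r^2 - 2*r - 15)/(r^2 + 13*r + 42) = (r^2 - 2*r - 15)/(r^2 + 13*r + 42)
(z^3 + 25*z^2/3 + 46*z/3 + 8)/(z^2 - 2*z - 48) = (3*z^2 + 7*z + 4)/(3*(z - 8))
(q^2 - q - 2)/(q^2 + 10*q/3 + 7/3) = 3*(q - 2)/(3*q + 7)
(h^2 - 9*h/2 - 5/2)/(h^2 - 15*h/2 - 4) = (h - 5)/(h - 8)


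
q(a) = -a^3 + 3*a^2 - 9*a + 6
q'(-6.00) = -153.00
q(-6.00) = 384.00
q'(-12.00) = -513.00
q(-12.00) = 2274.00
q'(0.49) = -6.78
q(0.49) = 2.19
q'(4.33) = -39.27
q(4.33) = -57.91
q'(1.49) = -6.72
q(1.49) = -4.06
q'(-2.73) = -47.74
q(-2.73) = 73.28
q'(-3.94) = -79.21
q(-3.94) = 149.19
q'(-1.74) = -28.52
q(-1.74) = 36.01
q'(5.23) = -59.68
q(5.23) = -102.07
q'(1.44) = -6.58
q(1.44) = -3.73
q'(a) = -3*a^2 + 6*a - 9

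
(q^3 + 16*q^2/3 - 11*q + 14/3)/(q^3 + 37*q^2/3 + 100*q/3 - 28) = (q - 1)/(q + 6)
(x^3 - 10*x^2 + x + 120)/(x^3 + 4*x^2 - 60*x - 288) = (x^2 - 2*x - 15)/(x^2 + 12*x + 36)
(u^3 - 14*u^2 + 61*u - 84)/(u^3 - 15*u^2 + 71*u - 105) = (u - 4)/(u - 5)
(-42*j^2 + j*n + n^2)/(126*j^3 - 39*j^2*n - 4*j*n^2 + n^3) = (-42*j^2 + j*n + n^2)/(126*j^3 - 39*j^2*n - 4*j*n^2 + n^3)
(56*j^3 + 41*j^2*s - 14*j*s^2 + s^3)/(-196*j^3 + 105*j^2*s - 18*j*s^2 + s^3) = (-8*j^2 - 7*j*s + s^2)/(28*j^2 - 11*j*s + s^2)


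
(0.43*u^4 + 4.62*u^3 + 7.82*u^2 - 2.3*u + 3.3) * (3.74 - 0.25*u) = -0.1075*u^5 + 0.4532*u^4 + 15.3238*u^3 + 29.8218*u^2 - 9.427*u + 12.342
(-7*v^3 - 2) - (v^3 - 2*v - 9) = -8*v^3 + 2*v + 7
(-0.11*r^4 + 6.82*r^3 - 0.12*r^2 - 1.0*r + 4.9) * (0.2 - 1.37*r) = 0.1507*r^5 - 9.3654*r^4 + 1.5284*r^3 + 1.346*r^2 - 6.913*r + 0.98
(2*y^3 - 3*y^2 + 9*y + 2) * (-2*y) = -4*y^4 + 6*y^3 - 18*y^2 - 4*y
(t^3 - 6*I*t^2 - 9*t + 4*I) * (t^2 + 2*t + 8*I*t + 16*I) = t^5 + 2*t^4 + 2*I*t^4 + 39*t^3 + 4*I*t^3 + 78*t^2 - 68*I*t^2 - 32*t - 136*I*t - 64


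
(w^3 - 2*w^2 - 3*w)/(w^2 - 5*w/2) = 2*(w^2 - 2*w - 3)/(2*w - 5)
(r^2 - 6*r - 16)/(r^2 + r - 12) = (r^2 - 6*r - 16)/(r^2 + r - 12)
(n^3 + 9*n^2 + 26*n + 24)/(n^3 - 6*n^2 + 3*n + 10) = (n^3 + 9*n^2 + 26*n + 24)/(n^3 - 6*n^2 + 3*n + 10)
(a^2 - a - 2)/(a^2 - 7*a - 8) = (a - 2)/(a - 8)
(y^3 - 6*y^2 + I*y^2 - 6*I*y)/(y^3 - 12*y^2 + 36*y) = (y + I)/(y - 6)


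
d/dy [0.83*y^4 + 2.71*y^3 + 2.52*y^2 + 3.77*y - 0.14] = 3.32*y^3 + 8.13*y^2 + 5.04*y + 3.77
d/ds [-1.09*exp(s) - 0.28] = -1.09*exp(s)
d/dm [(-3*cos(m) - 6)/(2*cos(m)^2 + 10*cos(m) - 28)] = 3*(sin(m)^2 - 4*cos(m) - 25)*sin(m)/(2*(cos(m)^2 + 5*cos(m) - 14)^2)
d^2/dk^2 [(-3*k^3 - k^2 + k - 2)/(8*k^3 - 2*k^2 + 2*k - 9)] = 2*(-112*k^6 + 336*k^5 - 2064*k^4 - 222*k^3 + 528*k^2 - 1191*k - 35)/(512*k^9 - 384*k^8 + 480*k^7 - 1928*k^6 + 984*k^5 - 996*k^4 + 2168*k^3 - 594*k^2 + 486*k - 729)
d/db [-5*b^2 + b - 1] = 1 - 10*b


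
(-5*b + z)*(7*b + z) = -35*b^2 + 2*b*z + z^2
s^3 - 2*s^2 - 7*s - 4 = (s - 4)*(s + 1)^2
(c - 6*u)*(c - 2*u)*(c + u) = c^3 - 7*c^2*u + 4*c*u^2 + 12*u^3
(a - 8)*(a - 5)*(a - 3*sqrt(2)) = a^3 - 13*a^2 - 3*sqrt(2)*a^2 + 40*a + 39*sqrt(2)*a - 120*sqrt(2)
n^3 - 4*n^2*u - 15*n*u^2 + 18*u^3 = (n - 6*u)*(n - u)*(n + 3*u)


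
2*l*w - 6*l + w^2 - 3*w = (2*l + w)*(w - 3)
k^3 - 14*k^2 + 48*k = k*(k - 8)*(k - 6)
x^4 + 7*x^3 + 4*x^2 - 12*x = x*(x - 1)*(x + 2)*(x + 6)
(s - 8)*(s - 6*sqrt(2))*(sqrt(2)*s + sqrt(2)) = sqrt(2)*s^3 - 12*s^2 - 7*sqrt(2)*s^2 - 8*sqrt(2)*s + 84*s + 96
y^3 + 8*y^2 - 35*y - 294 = (y - 6)*(y + 7)^2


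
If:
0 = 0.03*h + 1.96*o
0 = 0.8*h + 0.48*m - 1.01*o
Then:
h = -65.3333333333333*o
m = 110.993055555556*o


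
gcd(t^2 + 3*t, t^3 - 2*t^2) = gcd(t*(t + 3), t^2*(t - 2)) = t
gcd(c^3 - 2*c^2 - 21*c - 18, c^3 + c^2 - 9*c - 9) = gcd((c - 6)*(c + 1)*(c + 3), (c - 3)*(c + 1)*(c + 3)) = c^2 + 4*c + 3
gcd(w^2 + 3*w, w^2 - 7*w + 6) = 1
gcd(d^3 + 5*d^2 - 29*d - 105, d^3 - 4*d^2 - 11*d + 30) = d^2 - 2*d - 15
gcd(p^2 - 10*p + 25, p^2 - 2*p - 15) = p - 5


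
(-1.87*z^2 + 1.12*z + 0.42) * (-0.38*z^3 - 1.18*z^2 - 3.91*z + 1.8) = 0.7106*z^5 + 1.781*z^4 + 5.8305*z^3 - 8.2408*z^2 + 0.3738*z + 0.756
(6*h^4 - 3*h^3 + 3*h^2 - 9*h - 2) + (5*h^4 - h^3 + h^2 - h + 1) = 11*h^4 - 4*h^3 + 4*h^2 - 10*h - 1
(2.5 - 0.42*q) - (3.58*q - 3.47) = 5.97 - 4.0*q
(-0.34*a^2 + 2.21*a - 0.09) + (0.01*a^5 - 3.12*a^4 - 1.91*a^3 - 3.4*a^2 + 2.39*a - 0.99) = 0.01*a^5 - 3.12*a^4 - 1.91*a^3 - 3.74*a^2 + 4.6*a - 1.08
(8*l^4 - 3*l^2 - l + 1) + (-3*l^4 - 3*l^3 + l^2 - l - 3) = 5*l^4 - 3*l^3 - 2*l^2 - 2*l - 2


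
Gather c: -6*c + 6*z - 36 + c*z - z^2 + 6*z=c*(z - 6) - z^2 + 12*z - 36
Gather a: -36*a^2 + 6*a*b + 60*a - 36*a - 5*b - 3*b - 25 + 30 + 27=-36*a^2 + a*(6*b + 24) - 8*b + 32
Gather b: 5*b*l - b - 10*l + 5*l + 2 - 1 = b*(5*l - 1) - 5*l + 1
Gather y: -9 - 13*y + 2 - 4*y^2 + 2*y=-4*y^2 - 11*y - 7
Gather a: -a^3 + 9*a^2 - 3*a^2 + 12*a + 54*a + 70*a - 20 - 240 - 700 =-a^3 + 6*a^2 + 136*a - 960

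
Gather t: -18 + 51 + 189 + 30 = 252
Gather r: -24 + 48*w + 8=48*w - 16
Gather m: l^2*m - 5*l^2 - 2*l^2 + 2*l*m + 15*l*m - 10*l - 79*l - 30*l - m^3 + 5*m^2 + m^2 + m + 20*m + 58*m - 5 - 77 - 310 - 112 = -7*l^2 - 119*l - m^3 + 6*m^2 + m*(l^2 + 17*l + 79) - 504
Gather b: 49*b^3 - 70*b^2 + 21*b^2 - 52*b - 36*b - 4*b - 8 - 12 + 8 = 49*b^3 - 49*b^2 - 92*b - 12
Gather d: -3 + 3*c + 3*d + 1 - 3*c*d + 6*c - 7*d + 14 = 9*c + d*(-3*c - 4) + 12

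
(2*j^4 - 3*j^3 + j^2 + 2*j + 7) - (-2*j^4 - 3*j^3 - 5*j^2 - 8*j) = 4*j^4 + 6*j^2 + 10*j + 7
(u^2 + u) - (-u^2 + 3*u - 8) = 2*u^2 - 2*u + 8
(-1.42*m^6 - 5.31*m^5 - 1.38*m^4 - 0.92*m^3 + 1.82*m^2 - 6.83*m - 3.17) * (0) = 0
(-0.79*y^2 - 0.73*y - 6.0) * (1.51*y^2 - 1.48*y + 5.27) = -1.1929*y^4 + 0.0669*y^3 - 12.1429*y^2 + 5.0329*y - 31.62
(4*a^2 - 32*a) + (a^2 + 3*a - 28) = 5*a^2 - 29*a - 28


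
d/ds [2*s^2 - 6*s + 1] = 4*s - 6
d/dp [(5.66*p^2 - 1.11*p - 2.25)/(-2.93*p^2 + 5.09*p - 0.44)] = (25.5571*p^2 - 18.1658*p + 11.9409)/(8.5849*p^4 - 29.8274*p^3 + 28.4865*p^2 - 4.4792*p + 0.1936)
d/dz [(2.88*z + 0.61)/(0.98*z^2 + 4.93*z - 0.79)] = (2.8224*z^2 + 14.1984*z - (1.96*z + 4.93)*(2.88*z + 0.61) - 2.2752)/(0.98*z^2 + 4.93*z - 0.79)^2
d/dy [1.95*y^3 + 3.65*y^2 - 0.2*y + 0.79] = 5.85*y^2 + 7.3*y - 0.2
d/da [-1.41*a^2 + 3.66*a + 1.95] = 3.66 - 2.82*a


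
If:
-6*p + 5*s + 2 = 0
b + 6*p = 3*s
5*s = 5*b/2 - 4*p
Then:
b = -21/20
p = -1/16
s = -19/40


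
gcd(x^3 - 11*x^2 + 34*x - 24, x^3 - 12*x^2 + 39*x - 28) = x^2 - 5*x + 4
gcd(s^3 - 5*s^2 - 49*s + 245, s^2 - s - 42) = s - 7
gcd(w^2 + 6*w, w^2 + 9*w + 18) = w + 6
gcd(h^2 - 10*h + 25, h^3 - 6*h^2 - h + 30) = h - 5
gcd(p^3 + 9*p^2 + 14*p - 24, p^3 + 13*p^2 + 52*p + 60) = p + 6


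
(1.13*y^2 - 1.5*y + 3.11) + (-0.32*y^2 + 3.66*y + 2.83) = 0.81*y^2 + 2.16*y + 5.94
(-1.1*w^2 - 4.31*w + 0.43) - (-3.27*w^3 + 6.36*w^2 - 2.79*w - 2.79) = 3.27*w^3 - 7.46*w^2 - 1.52*w + 3.22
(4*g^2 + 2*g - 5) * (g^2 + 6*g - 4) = 4*g^4 + 26*g^3 - 9*g^2 - 38*g + 20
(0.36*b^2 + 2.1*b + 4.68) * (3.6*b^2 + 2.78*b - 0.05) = 1.296*b^4 + 8.5608*b^3 + 22.668*b^2 + 12.9054*b - 0.234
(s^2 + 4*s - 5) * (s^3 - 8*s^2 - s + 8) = s^5 - 4*s^4 - 38*s^3 + 44*s^2 + 37*s - 40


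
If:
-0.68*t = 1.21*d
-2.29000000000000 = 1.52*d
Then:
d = -1.51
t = 2.68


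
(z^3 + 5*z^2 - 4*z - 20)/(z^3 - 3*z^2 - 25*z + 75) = (z^2 - 4)/(z^2 - 8*z + 15)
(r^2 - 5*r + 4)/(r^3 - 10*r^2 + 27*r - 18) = (r - 4)/(r^2 - 9*r + 18)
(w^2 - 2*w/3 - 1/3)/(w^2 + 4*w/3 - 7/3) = (3*w + 1)/(3*w + 7)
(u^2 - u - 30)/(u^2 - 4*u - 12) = (u + 5)/(u + 2)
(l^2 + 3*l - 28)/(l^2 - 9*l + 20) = (l + 7)/(l - 5)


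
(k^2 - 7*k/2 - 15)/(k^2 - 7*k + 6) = (k + 5/2)/(k - 1)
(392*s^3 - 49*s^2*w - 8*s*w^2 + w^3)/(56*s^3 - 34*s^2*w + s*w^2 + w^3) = (56*s^2 - 15*s*w + w^2)/(8*s^2 - 6*s*w + w^2)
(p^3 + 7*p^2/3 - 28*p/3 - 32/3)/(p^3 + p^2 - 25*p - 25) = (3*p^2 + 4*p - 32)/(3*(p^2 - 25))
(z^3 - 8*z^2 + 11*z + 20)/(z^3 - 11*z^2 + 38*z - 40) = (z + 1)/(z - 2)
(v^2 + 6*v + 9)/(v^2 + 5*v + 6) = (v + 3)/(v + 2)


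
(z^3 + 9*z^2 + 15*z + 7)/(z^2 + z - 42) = (z^2 + 2*z + 1)/(z - 6)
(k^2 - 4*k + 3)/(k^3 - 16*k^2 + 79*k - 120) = (k - 1)/(k^2 - 13*k + 40)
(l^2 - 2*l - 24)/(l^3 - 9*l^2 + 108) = (l + 4)/(l^2 - 3*l - 18)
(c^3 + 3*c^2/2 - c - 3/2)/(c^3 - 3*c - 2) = (c^2 + c/2 - 3/2)/(c^2 - c - 2)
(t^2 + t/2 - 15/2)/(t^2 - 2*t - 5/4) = 2*(t + 3)/(2*t + 1)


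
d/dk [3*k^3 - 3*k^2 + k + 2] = 9*k^2 - 6*k + 1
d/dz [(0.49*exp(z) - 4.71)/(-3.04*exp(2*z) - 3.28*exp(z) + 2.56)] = (1.4896*exp(2*z) - 28.6368*exp(z) - 14.1944)*exp(z)/(9.2416*exp(4*z) + 19.9424*exp(3*z) - 4.8064*exp(2*z) - 16.7936*exp(z) + 6.5536)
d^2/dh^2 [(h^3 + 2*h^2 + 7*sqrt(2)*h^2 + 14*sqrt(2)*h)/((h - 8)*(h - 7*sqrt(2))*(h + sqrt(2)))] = 2*(10*h^6 + 13*sqrt(2)*h^6 - 102*sqrt(2)*h^5 + 42*h^5 - 3108*h^4 - 330*sqrt(2)*h^4 - 212*sqrt(2)*h^3 + 10604*h^3 + 28896*h^2 + 29568*sqrt(2)*h^2 + 37632*sqrt(2)*h + 94080*h - 125440 + 109760*sqrt(2))/(h^9 - 18*sqrt(2)*h^8 - 24*h^8 + 366*h^7 + 432*sqrt(2)*h^7 - 3384*sqrt(2)*h^6 - 4688*h^6 + 7488*sqrt(2)*h^5 + 30972*h^5 - 30624*h^4 + 10296*sqrt(2)*h^4 - 470456*h^3 + 47808*sqrt(2)*h^3 - 677376*sqrt(2)*h^2 + 1313088*h^2 - 526848*h + 1806336*sqrt(2)*h + 1404928)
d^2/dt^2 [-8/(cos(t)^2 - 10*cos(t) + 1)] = 4*(-8*sin(t)^4 + 196*sin(t)^2 - 95*cos(t) + 15*cos(3*t) + 208)/(sin(t)^2 + 10*cos(t) - 2)^3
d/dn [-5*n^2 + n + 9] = 1 - 10*n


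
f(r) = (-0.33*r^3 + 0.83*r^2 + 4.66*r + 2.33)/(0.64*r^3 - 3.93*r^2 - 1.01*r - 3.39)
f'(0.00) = -1.17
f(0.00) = -0.69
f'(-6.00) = 0.03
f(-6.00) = -0.27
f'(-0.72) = -0.49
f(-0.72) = 0.10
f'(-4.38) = 0.06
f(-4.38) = -0.20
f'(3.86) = 0.17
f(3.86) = -0.47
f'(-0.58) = -0.78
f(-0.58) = 0.01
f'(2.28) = 0.17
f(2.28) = -0.72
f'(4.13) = 0.19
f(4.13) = -0.42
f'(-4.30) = 0.06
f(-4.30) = -0.19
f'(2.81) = 0.15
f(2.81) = -0.64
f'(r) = (-1.92*r^2 + 7.86*r + 1.01)*(-0.33*r^3 + 0.83*r^2 + 4.66*r + 2.33)/(0.64*r^3 - 3.93*r^2 - 1.01*r - 3.39)^2 + (-0.99*r^2 + 1.66*r + 4.66)/(0.64*r^3 - 3.93*r^2 - 1.01*r - 3.39) = (0.7657*r^4 - 5.2982*r^3 + 16.358*r^2 + 12.6864*r - 13.4441)/(0.4096*r^6 - 5.0304*r^5 + 14.1521*r^4 + 3.5994*r^3 + 27.6655*r^2 + 6.8478*r + 11.4921)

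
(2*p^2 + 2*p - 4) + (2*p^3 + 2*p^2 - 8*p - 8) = 2*p^3 + 4*p^2 - 6*p - 12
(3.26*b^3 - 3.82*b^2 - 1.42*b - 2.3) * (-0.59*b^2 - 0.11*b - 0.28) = -1.9234*b^5 + 1.8952*b^4 + 0.3452*b^3 + 2.5828*b^2 + 0.6506*b + 0.644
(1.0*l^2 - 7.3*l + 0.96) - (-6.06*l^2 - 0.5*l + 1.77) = 7.06*l^2 - 6.8*l - 0.81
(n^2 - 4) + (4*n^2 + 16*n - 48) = 5*n^2 + 16*n - 52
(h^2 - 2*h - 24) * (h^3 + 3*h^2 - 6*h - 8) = h^5 + h^4 - 36*h^3 - 68*h^2 + 160*h + 192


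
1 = 1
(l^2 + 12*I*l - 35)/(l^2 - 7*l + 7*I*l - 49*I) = (l + 5*I)/(l - 7)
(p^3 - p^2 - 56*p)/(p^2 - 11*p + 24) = p*(p + 7)/(p - 3)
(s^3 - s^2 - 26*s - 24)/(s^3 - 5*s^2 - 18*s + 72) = (s + 1)/(s - 3)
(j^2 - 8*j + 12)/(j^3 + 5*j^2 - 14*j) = (j - 6)/(j*(j + 7))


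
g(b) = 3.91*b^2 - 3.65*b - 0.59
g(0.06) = -0.79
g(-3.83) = 70.74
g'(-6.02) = -50.73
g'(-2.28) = -21.48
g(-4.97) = 114.13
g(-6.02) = 163.08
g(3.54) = 35.49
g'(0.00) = -3.65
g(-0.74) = 4.25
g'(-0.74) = -9.44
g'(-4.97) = -42.52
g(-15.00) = 933.91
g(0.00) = -0.59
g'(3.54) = 24.03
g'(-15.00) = -120.95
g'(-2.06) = -19.76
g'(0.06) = -3.18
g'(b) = 7.82*b - 3.65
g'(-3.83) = -33.60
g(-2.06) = 23.52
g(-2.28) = 28.06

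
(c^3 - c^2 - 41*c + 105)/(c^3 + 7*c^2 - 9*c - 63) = (c - 5)/(c + 3)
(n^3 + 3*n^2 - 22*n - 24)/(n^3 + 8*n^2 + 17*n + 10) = (n^2 + 2*n - 24)/(n^2 + 7*n + 10)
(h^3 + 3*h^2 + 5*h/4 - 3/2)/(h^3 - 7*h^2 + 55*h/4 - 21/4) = (2*h^2 + 7*h + 6)/(2*h^2 - 13*h + 21)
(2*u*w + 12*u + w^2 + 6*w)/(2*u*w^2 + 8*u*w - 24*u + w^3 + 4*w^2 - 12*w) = 1/(w - 2)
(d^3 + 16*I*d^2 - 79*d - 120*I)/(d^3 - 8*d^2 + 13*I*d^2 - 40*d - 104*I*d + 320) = (d + 3*I)/(d - 8)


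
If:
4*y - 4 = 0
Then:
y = 1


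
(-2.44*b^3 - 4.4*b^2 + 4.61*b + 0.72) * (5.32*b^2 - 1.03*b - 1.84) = -12.9808*b^5 - 20.8948*b^4 + 33.5468*b^3 + 7.1781*b^2 - 9.224*b - 1.3248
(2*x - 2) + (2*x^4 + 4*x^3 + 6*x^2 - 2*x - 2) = 2*x^4 + 4*x^3 + 6*x^2 - 4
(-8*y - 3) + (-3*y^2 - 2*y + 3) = -3*y^2 - 10*y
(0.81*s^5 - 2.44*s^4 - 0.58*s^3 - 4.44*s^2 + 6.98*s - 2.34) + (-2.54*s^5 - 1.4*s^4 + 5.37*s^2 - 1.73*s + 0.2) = -1.73*s^5 - 3.84*s^4 - 0.58*s^3 + 0.93*s^2 + 5.25*s - 2.14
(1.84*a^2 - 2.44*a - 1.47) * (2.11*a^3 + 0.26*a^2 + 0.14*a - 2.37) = 3.8824*a^5 - 4.67*a^4 - 3.4785*a^3 - 5.0846*a^2 + 5.577*a + 3.4839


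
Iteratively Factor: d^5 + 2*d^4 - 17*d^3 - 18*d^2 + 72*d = (d - 2)*(d^4 + 4*d^3 - 9*d^2 - 36*d) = (d - 2)*(d + 3)*(d^3 + d^2 - 12*d) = d*(d - 2)*(d + 3)*(d^2 + d - 12) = d*(d - 2)*(d + 3)*(d + 4)*(d - 3)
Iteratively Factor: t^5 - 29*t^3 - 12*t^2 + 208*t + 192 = (t - 4)*(t^4 + 4*t^3 - 13*t^2 - 64*t - 48) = (t - 4)*(t + 3)*(t^3 + t^2 - 16*t - 16) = (t - 4)*(t + 3)*(t + 4)*(t^2 - 3*t - 4) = (t - 4)*(t + 1)*(t + 3)*(t + 4)*(t - 4)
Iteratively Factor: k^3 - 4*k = (k + 2)*(k^2 - 2*k) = (k - 2)*(k + 2)*(k)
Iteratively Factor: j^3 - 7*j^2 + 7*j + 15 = (j - 5)*(j^2 - 2*j - 3) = (j - 5)*(j - 3)*(j + 1)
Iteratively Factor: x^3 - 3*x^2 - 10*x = (x - 5)*(x^2 + 2*x) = x*(x - 5)*(x + 2)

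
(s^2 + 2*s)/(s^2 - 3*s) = (s + 2)/(s - 3)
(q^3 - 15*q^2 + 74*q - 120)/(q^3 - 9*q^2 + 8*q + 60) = (q - 4)/(q + 2)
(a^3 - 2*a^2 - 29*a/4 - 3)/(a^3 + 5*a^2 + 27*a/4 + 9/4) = (a - 4)/(a + 3)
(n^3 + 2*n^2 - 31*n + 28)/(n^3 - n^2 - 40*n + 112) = (n - 1)/(n - 4)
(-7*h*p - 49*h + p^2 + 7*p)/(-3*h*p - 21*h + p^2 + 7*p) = (-7*h + p)/(-3*h + p)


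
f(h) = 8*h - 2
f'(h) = 8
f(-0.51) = -6.08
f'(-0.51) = 8.00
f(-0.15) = -3.20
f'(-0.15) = 8.00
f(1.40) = 9.20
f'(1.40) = 8.00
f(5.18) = 39.44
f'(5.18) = 8.00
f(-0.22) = -3.76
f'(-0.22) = 8.00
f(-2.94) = -25.52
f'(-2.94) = 8.00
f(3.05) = 22.40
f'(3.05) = 8.00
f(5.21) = 39.68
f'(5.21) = 8.00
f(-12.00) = -98.00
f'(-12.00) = 8.00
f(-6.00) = -50.00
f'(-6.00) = 8.00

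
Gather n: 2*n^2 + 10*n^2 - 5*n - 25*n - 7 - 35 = 12*n^2 - 30*n - 42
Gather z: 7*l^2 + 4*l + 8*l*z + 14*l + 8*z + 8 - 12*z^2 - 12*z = 7*l^2 + 18*l - 12*z^2 + z*(8*l - 4) + 8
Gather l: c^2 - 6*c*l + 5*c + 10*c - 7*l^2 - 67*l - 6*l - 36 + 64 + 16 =c^2 + 15*c - 7*l^2 + l*(-6*c - 73) + 44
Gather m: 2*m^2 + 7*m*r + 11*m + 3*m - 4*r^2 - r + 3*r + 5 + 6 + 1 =2*m^2 + m*(7*r + 14) - 4*r^2 + 2*r + 12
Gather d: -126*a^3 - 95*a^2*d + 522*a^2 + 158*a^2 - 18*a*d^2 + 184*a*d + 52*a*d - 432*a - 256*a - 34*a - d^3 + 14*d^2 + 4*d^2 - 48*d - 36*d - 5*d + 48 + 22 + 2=-126*a^3 + 680*a^2 - 722*a - d^3 + d^2*(18 - 18*a) + d*(-95*a^2 + 236*a - 89) + 72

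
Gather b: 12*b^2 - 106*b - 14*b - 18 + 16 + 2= 12*b^2 - 120*b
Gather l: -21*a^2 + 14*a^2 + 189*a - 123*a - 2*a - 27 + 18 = -7*a^2 + 64*a - 9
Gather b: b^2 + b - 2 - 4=b^2 + b - 6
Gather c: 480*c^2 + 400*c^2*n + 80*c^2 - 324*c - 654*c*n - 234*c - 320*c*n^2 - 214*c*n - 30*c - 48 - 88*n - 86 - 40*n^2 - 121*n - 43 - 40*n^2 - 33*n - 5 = c^2*(400*n + 560) + c*(-320*n^2 - 868*n - 588) - 80*n^2 - 242*n - 182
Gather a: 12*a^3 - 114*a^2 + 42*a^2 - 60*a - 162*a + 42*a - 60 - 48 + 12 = 12*a^3 - 72*a^2 - 180*a - 96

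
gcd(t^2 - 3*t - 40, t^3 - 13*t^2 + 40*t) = t - 8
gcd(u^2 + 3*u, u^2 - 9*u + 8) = 1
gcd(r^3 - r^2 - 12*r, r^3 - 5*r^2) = r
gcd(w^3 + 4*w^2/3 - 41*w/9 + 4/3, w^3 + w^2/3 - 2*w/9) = w - 1/3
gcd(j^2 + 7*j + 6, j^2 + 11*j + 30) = j + 6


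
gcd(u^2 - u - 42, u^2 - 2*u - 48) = u + 6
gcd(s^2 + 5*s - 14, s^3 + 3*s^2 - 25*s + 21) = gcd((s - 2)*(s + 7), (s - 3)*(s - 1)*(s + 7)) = s + 7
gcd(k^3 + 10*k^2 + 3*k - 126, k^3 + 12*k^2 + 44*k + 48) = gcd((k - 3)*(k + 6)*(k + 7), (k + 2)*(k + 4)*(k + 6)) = k + 6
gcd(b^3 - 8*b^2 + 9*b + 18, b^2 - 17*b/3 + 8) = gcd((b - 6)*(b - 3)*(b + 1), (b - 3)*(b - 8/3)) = b - 3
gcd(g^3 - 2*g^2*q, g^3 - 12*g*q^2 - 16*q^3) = 1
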